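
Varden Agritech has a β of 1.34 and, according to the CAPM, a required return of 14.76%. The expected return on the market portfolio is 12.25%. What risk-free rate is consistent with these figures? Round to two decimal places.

E(R) = R_f + β(E(R_m) − R_f) = R_f(1 − β) + β·E(R_m)
14.76% = R_f × (1 − 1.34) + 1.34 × 12.25%
14.76% = R_f × -0.34 + 16.4150%
R_f = (14.76% − 16.4150%) / -0.34 = 4.87%

4.87%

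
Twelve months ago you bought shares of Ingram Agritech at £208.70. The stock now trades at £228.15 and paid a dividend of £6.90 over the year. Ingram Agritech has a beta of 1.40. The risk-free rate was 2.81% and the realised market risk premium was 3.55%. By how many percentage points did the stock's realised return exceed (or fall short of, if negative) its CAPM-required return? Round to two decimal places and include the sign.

Realised HPR = (P1 + D1 − P0) / P0 = (228.15 + 6.90 − 208.70) / 208.70 = 26.35 / 208.70 = 12.6258%
CAPM required = R_f + β·MRP = 2.81% + 1.40 × 3.55% = 7.7800%
α = realised − required = 12.6258% − 7.7800% = +4.85%

+4.85%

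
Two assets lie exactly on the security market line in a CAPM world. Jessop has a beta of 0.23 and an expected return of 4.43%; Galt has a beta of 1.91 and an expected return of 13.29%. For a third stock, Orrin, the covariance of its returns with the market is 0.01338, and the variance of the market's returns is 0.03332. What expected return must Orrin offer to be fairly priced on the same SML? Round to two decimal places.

5.33%

MRP = (13.29% − 4.43%) / (1.91 − 0.23) = 5.2738%
R_f = 4.43% − 0.23 × 5.2738% = 3.2170%
β_Orrin = Cov / Var(R_m) = 0.01338 / 0.03332 = 0.4016
E(R_Orrin) = R_f + β × MRP = 3.2170% + 0.4016 × 5.2738% = 5.33%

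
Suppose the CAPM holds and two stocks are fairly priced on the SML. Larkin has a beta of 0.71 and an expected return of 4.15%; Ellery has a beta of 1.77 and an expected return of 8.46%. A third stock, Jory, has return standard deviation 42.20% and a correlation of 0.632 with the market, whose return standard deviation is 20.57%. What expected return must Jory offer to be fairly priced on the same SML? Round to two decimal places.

MRP = (8.46% − 4.15%) / (1.77 − 0.71) = 4.0660%
R_f = 4.15% − 0.71 × 4.0660% = 1.2631%
β_Jory = ρ·σ_i/σ_m = 0.632 × 42.20 / 20.57 = 1.2966
E(R_Jory) = R_f + β × MRP = 1.2631% + 1.2966 × 4.0660% = 6.54%

6.54%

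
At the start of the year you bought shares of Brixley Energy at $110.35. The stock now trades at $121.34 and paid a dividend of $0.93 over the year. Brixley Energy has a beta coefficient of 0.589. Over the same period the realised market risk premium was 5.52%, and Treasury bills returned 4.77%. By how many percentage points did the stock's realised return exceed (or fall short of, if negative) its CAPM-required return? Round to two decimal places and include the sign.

Realised HPR = (P1 + D1 − P0) / P0 = (121.34 + 0.93 − 110.35) / 110.35 = 11.92 / 110.35 = 10.8020%
CAPM required = R_f + β·MRP = 4.77% + 0.589 × 5.52% = 8.02128%
α = realised − required = 10.8020% − 8.02128% = +2.78%

+2.78%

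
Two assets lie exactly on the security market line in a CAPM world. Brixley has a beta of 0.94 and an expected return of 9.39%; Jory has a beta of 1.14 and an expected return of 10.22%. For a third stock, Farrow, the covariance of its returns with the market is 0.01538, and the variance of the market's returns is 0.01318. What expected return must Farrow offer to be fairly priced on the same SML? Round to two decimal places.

MRP = (10.22% − 9.39%) / (1.14 − 0.94) = 4.1500%
R_f = 9.39% − 0.94 × 4.1500% = 5.4890%
β_Farrow = Cov / Var(R_m) = 0.01538 / 0.01318 = 1.1669
E(R_Farrow) = R_f + β × MRP = 5.4890% + 1.1669 × 4.1500% = 10.33%

10.33%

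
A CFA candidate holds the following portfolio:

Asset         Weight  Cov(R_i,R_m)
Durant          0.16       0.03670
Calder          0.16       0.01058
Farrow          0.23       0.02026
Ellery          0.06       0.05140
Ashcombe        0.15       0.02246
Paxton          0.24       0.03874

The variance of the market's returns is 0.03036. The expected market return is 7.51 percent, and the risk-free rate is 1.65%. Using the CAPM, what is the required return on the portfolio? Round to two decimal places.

7.05%

β_Durant = 0.03670 / 0.03036 = 1.2088
β_Calder = 0.01058 / 0.03036 = 0.3485
β_Farrow = 0.02026 / 0.03036 = 0.6673
β_Ellery = 0.05140 / 0.03036 = 1.6930
β_Ashcombe = 0.02246 / 0.03036 = 0.7398
β_Paxton = 0.03874 / 0.03036 = 1.2760
β_P = Σ w_i β_i = 0.16×1.2088 + 0.16×0.3485 + 0.23×0.6673 + 0.06×1.6930 + 0.15×0.7398 + 0.24×1.2760 = 0.9214
MRP = 7.51% − 1.65% = 5.86%
E(R_P) = R_f + β_P × MRP = 1.65% + 0.9214 × 5.86% = 7.05%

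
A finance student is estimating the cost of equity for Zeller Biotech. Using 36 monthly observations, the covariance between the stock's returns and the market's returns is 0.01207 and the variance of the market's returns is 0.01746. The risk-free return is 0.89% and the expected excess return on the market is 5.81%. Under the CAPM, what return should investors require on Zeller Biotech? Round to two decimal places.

4.91%

β = Cov(R_i, R_m) / Var(R_m) = 0.01207 / 0.01746 = 0.6913
E(R) = R_f + β × MRP = 0.89% + 0.6913 × 5.81% = 4.91%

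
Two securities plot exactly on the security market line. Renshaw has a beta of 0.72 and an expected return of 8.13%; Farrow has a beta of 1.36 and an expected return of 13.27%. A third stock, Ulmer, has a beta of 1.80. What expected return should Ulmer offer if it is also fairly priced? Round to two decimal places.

16.80%

MRP (SML slope) = (13.27% − 8.13%) / (1.36 − 0.72) = 5.14% / 0.64 = 8.0313%
R_f (intercept) = 8.13% − 0.72 × 8.0313% = 2.3475%
E(R_Ulmer) = R_f + β × MRP = 2.3475% + 1.80 × 8.0313% = 16.80%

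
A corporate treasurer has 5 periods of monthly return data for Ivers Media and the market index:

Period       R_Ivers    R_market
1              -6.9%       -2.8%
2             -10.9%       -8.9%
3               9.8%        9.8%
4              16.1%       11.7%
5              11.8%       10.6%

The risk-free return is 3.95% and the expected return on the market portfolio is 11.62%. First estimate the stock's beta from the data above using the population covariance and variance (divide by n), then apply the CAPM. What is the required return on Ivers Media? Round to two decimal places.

Mean R_i = (-6.9 − 10.9 + 9.8 + 16.1 + 11.8) / 5 = 3.9800%
Mean R_m = (-2.8 − 8.9 + 9.8 + 11.7 + 10.6) / 5 = 4.0800%
Σ(R_i − R̄_i)(R_m − R̄_m) = 444.6280  ⇒  Cov = 444.6280 / 5 = 88.9256
Σ(R_m − R̄_m)² = 349.1080  ⇒  Var(R_m) = 349.1080 / 5 = 69.8216
β = Cov / Var(R_m) = 88.9256 / 69.8216 = 1.2736
MRP = 11.62% − 3.95% = 7.67%
E(R) = R_f + β × MRP = 3.95% + 1.2736 × 7.67% = 13.72%

13.72%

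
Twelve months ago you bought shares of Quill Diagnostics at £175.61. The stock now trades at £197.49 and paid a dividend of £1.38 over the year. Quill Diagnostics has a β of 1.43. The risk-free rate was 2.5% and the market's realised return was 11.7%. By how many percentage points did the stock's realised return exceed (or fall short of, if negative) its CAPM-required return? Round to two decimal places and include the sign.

Realised HPR = (P1 + D1 − P0) / P0 = (197.49 + 1.38 − 175.61) / 175.61 = 23.26 / 175.61 = 13.2453%
MRP = 11.7% − 2.5% = 9.20%
CAPM required = R_f + β·MRP = 2.5% + 1.43 × 9.2% = 15.6560%
α = realised − required = 13.2453% − 15.6560% = -2.41%

-2.41%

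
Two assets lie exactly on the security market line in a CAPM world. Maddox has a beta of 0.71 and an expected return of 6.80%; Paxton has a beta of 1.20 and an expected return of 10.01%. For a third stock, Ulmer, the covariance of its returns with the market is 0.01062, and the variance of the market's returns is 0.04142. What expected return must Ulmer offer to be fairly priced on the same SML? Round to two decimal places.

3.83%

MRP = (10.01% − 6.80%) / (1.20 − 0.71) = 6.5510%
R_f = 6.80% − 0.71 × 6.5510% = 2.1488%
β_Ulmer = Cov / Var(R_m) = 0.01062 / 0.04142 = 0.2564
E(R_Ulmer) = R_f + β × MRP = 2.1488% + 0.2564 × 6.5510% = 3.83%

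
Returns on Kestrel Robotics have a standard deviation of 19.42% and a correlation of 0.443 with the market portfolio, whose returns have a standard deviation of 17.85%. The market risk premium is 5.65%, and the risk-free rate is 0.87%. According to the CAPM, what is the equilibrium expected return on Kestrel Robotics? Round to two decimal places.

3.59%

β = ρ × σ_i / σ_m = 0.443 × 19.42% / 17.85% = 0.4820
E(R) = 0.87% + 0.4820 × 5.65% = 3.59%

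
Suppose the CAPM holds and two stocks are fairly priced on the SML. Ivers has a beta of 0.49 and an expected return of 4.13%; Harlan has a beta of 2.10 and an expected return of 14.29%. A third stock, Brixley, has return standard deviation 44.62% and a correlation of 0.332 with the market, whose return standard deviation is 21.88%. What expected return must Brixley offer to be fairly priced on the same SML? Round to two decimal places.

MRP = (14.29% − 4.13%) / (2.10 − 0.49) = 6.3106%
R_f = 4.13% − 0.49 × 6.3106% = 1.0378%
β_Brixley = ρ·σ_i/σ_m = 0.332 × 44.62 / 21.88 = 0.6770
E(R_Brixley) = R_f + β × MRP = 1.0378% + 0.6770 × 6.3106% = 5.31%

5.31%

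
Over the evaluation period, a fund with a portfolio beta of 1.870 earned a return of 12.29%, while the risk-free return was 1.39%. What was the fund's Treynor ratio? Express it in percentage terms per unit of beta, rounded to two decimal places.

5.83%

Treynor = (R_P − R_f) / β_P = (12.29% − 1.39%) / 1.8700 = 10.90% / 1.8700 = 5.83%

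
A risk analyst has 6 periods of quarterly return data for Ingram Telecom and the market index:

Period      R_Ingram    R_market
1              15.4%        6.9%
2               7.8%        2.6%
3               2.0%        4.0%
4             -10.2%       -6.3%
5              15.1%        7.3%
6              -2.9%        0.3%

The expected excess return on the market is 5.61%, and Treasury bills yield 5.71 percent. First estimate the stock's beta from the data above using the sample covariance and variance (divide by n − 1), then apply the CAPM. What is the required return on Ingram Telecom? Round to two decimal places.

16.36%

Mean R_i = (15.4 + 7.8 + 2.0 − 10.2 + 15.1 − 2.9) / 6 = 4.5333%
Mean R_m = (6.9 + 2.6 + 4.0 − 6.3 + 7.3 + 0.3) / 6 = 2.4667%
Σ(R_i − R̄_i)(R_m − R̄_m) = 241.0667  ⇒  Cov = 241.0667 / 5 = 48.2133
Σ(R_m − R̄_m)² = 126.9333  ⇒  Var(R_m) = 126.9333 / 5 = 25.3867
β = Cov / Var(R_m) = 48.2133 / 25.3867 = 1.8992
E(R) = R_f + β × MRP = 5.71% + 1.8992 × 5.61% = 16.36%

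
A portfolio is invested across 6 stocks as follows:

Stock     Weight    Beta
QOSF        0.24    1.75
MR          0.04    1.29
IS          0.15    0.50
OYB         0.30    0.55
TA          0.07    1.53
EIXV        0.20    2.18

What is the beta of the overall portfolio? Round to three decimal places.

β_P = Σ w_i β_i = 0.24×1.75 + 0.04×1.29 + 0.15×0.50 + 0.30×0.55 + 0.07×1.53 + 0.20×2.18 = 1.2547

1.255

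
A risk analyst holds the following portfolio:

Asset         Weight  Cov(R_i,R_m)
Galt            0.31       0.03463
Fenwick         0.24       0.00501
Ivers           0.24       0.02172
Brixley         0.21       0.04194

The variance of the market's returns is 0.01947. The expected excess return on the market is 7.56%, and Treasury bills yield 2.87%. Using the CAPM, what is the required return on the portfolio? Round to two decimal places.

12.95%

β_Galt = 0.03463 / 0.01947 = 1.7786
β_Fenwick = 0.00501 / 0.01947 = 0.2573
β_Ivers = 0.02172 / 0.01947 = 1.1156
β_Brixley = 0.04194 / 0.01947 = 2.1541
β_P = Σ w_i β_i = 0.31×1.7786 + 0.24×0.2573 + 0.24×1.1156 + 0.21×2.1541 = 1.3332
E(R_P) = R_f + β_P × MRP = 2.87% + 1.3332 × 7.56% = 12.95%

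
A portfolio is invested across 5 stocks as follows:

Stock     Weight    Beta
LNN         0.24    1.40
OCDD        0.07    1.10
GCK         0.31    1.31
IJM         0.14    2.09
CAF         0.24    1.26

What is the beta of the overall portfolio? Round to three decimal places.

1.414

β_P = Σ w_i β_i = 0.24×1.40 + 0.07×1.10 + 0.31×1.31 + 0.14×2.09 + 0.24×1.26 = 1.4141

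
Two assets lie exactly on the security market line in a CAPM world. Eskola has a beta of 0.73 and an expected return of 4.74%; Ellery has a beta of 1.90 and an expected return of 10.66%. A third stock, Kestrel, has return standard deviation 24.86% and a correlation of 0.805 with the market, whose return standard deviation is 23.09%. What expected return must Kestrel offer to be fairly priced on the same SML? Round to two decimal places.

5.43%

MRP = (10.66% − 4.74%) / (1.90 − 0.73) = 5.0598%
R_f = 4.74% − 0.73 × 5.0598% = 1.0463%
β_Kestrel = ρ·σ_i/σ_m = 0.805 × 24.86 / 23.09 = 0.8667
E(R_Kestrel) = R_f + β × MRP = 1.0463% + 0.8667 × 5.0598% = 5.43%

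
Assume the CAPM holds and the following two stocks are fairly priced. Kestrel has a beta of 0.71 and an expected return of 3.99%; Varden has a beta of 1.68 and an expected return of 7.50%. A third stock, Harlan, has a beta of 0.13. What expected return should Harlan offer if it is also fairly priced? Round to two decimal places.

MRP (SML slope) = (7.50% − 3.99%) / (1.68 − 0.71) = 3.51% / 0.97 = 3.6186%
R_f (intercept) = 3.99% − 0.71 × 3.6186% = 1.4208%
E(R_Harlan) = R_f + β × MRP = 1.4208% + 0.13 × 3.6186% = 1.89%

1.89%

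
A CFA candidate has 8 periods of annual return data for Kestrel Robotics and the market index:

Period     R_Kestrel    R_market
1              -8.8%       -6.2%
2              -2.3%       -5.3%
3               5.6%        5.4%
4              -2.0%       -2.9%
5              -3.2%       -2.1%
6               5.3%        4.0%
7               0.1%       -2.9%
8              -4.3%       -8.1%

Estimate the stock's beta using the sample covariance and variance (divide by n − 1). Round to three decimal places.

0.911

Mean R_i = (-8.8 − 2.3 + 5.6 − 2.0 − 3.2 + 5.3 + 0.1 − 4.3) / 8 = -1.2000%
Mean R_m = (-6.2 − 5.3 + 5.4 − 2.9 − 2.1 + 4.0 − 2.9 − 8.1) / 8 = -2.2625%
Σ(R_i − R̄_i)(R_m − R̄_m) = 143.5300  ⇒  Cov = 143.5300 / 7 = 20.5043
Σ(R_m − R̄_m)² = 157.5788  ⇒  Var(R_m) = 157.5788 / 7 = 22.5113
β = Cov / Var(R_m) = 20.5043 / 22.5113 = 0.9108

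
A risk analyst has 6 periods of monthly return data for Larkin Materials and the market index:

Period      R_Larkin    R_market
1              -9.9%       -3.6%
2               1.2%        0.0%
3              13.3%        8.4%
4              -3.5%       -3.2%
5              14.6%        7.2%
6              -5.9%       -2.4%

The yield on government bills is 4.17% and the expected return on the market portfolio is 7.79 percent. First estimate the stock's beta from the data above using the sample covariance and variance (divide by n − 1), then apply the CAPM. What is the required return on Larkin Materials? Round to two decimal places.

10.87%

Mean R_i = (-9.9 + 1.2 + 13.3 − 3.5 + 14.6 − 5.9) / 6 = 1.6333%
Mean R_m = (-3.6 + 0.0 + 8.4 − 3.2 + 7.2 − 2.4) / 6 = 1.0667%
Σ(R_i − R̄_i)(R_m − R̄_m) = 267.3867  ⇒  Cov = 267.3867 / 5 = 53.4773
Σ(R_m − R̄_m)² = 144.5333  ⇒  Var(R_m) = 144.5333 / 5 = 28.9067
β = Cov / Var(R_m) = 53.4773 / 28.9067 = 1.8500
MRP = 7.79% − 4.17% = 3.62%
E(R) = R_f + β × MRP = 4.17% + 1.8500 × 3.62% = 10.87%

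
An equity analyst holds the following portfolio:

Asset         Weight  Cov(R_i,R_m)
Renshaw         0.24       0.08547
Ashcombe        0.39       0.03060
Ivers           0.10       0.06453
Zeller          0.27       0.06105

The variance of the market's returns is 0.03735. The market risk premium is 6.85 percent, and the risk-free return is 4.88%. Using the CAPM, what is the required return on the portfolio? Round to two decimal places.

15.04%

β_Renshaw = 0.08547 / 0.03735 = 2.2884
β_Ashcombe = 0.03060 / 0.03735 = 0.8193
β_Ivers = 0.06453 / 0.03735 = 1.7277
β_Zeller = 0.06105 / 0.03735 = 1.6345
β_P = Σ w_i β_i = 0.24×2.2884 + 0.39×0.8193 + 0.10×1.7277 + 0.27×1.6345 = 1.4828
E(R_P) = R_f + β_P × MRP = 4.88% + 1.4828 × 6.85% = 15.04%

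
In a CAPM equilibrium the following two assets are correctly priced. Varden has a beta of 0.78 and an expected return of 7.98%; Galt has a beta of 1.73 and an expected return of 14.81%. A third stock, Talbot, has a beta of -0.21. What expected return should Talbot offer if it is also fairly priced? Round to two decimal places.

0.86%

MRP (SML slope) = (14.81% − 7.98%) / (1.73 − 0.78) = 6.83% / 0.95 = 7.1895%
R_f (intercept) = 7.98% − 0.78 × 7.1895% = 2.3722%
E(R_Talbot) = R_f + β × MRP = 2.3722% + -0.21 × 7.1895% = 0.86%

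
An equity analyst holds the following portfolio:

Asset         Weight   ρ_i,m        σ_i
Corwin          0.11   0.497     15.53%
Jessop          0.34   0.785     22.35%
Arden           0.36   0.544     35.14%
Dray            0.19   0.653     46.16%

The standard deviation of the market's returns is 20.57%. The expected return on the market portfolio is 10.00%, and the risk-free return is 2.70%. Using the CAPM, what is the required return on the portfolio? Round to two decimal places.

β_Corwin = 0.497 × 15.53% / 20.57% = 0.3752
β_Jessop = 0.785 × 22.35% / 20.57% = 0.8529
β_Arden = 0.544 × 35.14% / 20.57% = 0.9293
β_Dray = 0.653 × 46.16% / 20.57% = 1.4654
β_P = Σ w_i β_i = 0.11×0.3752 + 0.34×0.8529 + 0.36×0.9293 + 0.19×1.4654 = 0.9442
MRP = 10.00% − 2.70% = 7.30%
E(R_P) = R_f + β_P × MRP = 2.70% + 0.9442 × 7.30% = 9.59%

9.59%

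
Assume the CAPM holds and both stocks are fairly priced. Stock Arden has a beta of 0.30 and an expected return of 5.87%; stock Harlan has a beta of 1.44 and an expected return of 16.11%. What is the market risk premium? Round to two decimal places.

8.98%

Both satisfy E(R) = R_f + β·MRP, so the slope of the SML is
MRP = (16.11% − 5.87%) / (1.44 − 0.30) = 10.24% / 1.14 = 8.9825%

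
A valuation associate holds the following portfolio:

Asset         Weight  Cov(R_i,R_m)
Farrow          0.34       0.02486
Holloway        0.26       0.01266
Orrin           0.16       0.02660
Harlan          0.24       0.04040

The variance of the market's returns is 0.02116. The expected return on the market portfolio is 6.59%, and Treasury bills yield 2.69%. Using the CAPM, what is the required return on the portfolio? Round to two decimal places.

β_Farrow = 0.02486 / 0.02116 = 1.1749
β_Holloway = 0.01266 / 0.02116 = 0.5983
β_Orrin = 0.02660 / 0.02116 = 1.2571
β_Harlan = 0.04040 / 0.02116 = 1.9093
β_P = Σ w_i β_i = 0.34×1.1749 + 0.26×0.5983 + 0.16×1.2571 + 0.24×1.9093 = 1.2144
MRP = 6.59% − 2.69% = 3.90%
E(R_P) = R_f + β_P × MRP = 2.69% + 1.2144 × 3.90% = 7.43%

7.43%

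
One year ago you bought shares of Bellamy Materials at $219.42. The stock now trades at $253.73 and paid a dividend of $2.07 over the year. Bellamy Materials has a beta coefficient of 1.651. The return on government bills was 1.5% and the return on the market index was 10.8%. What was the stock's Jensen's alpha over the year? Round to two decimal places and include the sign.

Realised HPR = (P1 + D1 − P0) / P0 = (253.73 + 2.07 − 219.42) / 219.42 = 36.38 / 219.42 = 16.5801%
MRP = 10.8% − 1.5% = 9.30%
CAPM required = R_f + β·MRP = 1.5% + 1.651 × 9.3% = 16.8543%
α = realised − required = 16.5801% − 16.8543% = -0.27%

-0.27%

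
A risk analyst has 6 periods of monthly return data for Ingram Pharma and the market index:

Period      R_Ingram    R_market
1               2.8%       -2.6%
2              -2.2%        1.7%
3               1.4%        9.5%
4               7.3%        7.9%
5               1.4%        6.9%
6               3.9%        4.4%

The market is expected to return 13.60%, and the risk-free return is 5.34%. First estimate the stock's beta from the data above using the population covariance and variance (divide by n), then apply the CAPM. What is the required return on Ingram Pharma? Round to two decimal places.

Mean R_i = (2.8 − 2.2 + 1.4 + 7.3 + 1.4 + 3.9) / 6 = 2.4333%
Mean R_m = (-2.6 + 1.7 + 9.5 + 7.9 + 6.9 + 4.4) / 6 = 4.6333%
Σ(R_i − R̄_i)(R_m − R̄_m) = 19.1233  ⇒  Cov = 19.1233 / 6 = 3.1872
Σ(R_m − R̄_m)² = 100.4733  ⇒  Var(R_m) = 100.4733 / 6 = 16.7456
β = Cov / Var(R_m) = 3.1872 / 16.7456 = 0.1903
MRP = 13.60% − 5.34% = 8.26%
E(R) = R_f + β × MRP = 5.34% + 0.1903 × 8.26% = 6.91%

6.91%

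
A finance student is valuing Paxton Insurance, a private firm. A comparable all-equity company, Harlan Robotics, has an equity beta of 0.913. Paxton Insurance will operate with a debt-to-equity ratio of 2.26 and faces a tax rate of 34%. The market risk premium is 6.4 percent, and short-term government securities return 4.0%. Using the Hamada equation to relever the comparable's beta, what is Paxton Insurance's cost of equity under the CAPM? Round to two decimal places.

18.56%

β_L = β_U × [1 + (1 − t)(D/E)] = 0.913 × [1 + (1 − 0.34) × 2.26]
    = 0.913 × [1 + 0.66 × 2.26] = 0.913 × 2.4916 = 2.2748
E(R) = R_f + β_L × MRP = 4.0% + 2.2748 × 6.4% = 18.56%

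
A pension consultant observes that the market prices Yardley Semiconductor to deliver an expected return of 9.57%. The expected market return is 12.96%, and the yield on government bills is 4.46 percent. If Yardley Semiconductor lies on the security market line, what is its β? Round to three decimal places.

0.601

MRP = 12.96% − 4.46% = 8.50%
β = (E(R) − R_f) / MRP = (9.57% − 4.46%) / 8.50% = 5.11% / 8.50% = 0.601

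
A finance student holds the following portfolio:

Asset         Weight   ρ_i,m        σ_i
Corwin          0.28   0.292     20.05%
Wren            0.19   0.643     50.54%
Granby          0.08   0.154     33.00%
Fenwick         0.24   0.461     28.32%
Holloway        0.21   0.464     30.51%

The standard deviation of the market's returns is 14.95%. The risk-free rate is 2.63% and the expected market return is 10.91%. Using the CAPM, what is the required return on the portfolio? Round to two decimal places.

β_Corwin = 0.292 × 20.05% / 14.95% = 0.3916
β_Wren = 0.643 × 50.54% / 14.95% = 2.1737
β_Granby = 0.154 × 33.00% / 14.95% = 0.3399
β_Fenwick = 0.461 × 28.32% / 14.95% = 0.8733
β_Holloway = 0.464 × 30.51% / 14.95% = 0.9469
β_P = Σ w_i β_i = 0.28×0.3916 + 0.19×2.1737 + 0.08×0.3399 + 0.24×0.8733 + 0.21×0.9469 = 0.9583
MRP = 10.91% − 2.63% = 8.28%
E(R_P) = R_f + β_P × MRP = 2.63% + 0.9583 × 8.28% = 10.56%

10.56%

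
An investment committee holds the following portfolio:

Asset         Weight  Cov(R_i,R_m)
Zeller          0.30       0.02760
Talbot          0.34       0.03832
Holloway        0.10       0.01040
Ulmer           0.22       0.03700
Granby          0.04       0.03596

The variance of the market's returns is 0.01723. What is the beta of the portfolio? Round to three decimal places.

1.853

β_Zeller = 0.02760 / 0.01723 = 1.6019
β_Talbot = 0.03832 / 0.01723 = 2.2240
β_Holloway = 0.01040 / 0.01723 = 0.6036
β_Ulmer = 0.03700 / 0.01723 = 2.1474
β_Granby = 0.03596 / 0.01723 = 2.0871
β_P = Σ w_i β_i = 0.30×1.6019 + 0.34×2.2240 + 0.10×0.6036 + 0.22×2.1474 + 0.04×2.0871 = 1.8530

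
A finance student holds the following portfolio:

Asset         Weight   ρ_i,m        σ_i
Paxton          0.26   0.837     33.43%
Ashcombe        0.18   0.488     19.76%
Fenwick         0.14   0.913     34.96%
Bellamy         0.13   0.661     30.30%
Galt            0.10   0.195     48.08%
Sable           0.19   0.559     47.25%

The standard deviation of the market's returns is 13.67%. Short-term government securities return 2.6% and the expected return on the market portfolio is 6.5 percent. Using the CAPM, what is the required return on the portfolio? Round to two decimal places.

8.89%

β_Paxton = 0.837 × 33.43% / 13.67% = 2.0469
β_Ashcombe = 0.488 × 19.76% / 13.67% = 0.7054
β_Fenwick = 0.913 × 34.96% / 13.67% = 2.3349
β_Bellamy = 0.661 × 30.30% / 13.67% = 1.4651
β_Galt = 0.195 × 48.08% / 13.67% = 0.6859
β_Sable = 0.559 × 47.25% / 13.67% = 1.9322
β_P = Σ w_i β_i = 0.26×2.0469 + 0.18×0.7054 + 0.14×2.3349 + 0.13×1.4651 + 0.10×0.6859 + 0.19×1.9322 = 1.6122
MRP = 6.5% − 2.6% = 3.90%
E(R_P) = R_f + β_P × MRP = 2.6% + 1.6122 × 3.9% = 8.89%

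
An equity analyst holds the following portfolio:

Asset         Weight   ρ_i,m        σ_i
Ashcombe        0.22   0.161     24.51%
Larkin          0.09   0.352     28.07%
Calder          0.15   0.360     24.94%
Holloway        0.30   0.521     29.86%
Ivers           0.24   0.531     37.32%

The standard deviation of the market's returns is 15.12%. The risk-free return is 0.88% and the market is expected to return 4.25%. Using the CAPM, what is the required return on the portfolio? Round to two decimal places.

β_Ashcombe = 0.161 × 24.51% / 15.12% = 0.2610
β_Larkin = 0.352 × 28.07% / 15.12% = 0.6535
β_Calder = 0.360 × 24.94% / 15.12% = 0.5938
β_Holloway = 0.521 × 29.86% / 15.12% = 1.0289
β_Ivers = 0.531 × 37.32% / 15.12% = 1.3106
β_P = Σ w_i β_i = 0.22×0.2610 + 0.09×0.6535 + 0.15×0.5938 + 0.30×1.0289 + 0.24×1.3106 = 0.8285
MRP = 4.25% − 0.88% = 3.37%
E(R_P) = R_f + β_P × MRP = 0.88% + 0.8285 × 3.37% = 3.67%

3.67%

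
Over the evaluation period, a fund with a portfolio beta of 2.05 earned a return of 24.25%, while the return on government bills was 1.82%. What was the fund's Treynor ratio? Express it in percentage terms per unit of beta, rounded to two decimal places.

10.94%

Treynor = (R_P − R_f) / β_P = (24.25% − 1.82%) / 2.0500 = 22.43% / 2.0500 = 10.94%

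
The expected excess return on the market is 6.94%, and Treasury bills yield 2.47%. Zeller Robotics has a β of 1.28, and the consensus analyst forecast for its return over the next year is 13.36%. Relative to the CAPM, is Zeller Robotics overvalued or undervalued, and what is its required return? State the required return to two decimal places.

Undervalued; required return 11.35%

Required return = R_f + β·MRP = 2.47% + 1.28 × 6.94% = 11.35%
Forecast 13.36% > required 11.35% → the stock plots above the SML → undervalued.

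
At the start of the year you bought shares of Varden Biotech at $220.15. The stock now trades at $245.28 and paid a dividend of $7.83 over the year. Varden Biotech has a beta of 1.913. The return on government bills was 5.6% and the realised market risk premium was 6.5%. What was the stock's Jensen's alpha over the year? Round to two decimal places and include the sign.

-3.06%

Realised HPR = (P1 + D1 − P0) / P0 = (245.28 + 7.83 − 220.15) / 220.15 = 32.96 / 220.15 = 14.9716%
CAPM required = R_f + β·MRP = 5.6% + 1.913 × 6.5% = 18.0345%
α = realised − required = 14.9716% − 18.0345% = -3.06%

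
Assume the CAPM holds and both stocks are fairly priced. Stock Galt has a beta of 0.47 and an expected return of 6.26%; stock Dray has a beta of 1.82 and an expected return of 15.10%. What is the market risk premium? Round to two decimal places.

6.55%

Both satisfy E(R) = R_f + β·MRP, so the slope of the SML is
MRP = (15.10% − 6.26%) / (1.82 − 0.47) = 8.84% / 1.35 = 6.5481%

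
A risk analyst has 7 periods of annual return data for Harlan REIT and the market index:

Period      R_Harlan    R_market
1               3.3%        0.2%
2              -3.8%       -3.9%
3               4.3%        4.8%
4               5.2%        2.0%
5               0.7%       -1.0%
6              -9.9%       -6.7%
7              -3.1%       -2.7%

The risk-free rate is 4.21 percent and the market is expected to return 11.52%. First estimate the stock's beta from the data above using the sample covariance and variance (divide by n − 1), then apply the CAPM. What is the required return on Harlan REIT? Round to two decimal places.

13.95%

Mean R_i = (3.3 − 3.8 + 4.3 + 5.2 + 0.7 − 9.9 − 3.1) / 7 = -0.4714%
Mean R_m = (0.2 − 3.9 + 4.8 + 2.0 − 1.0 − 6.7 − 2.7) / 7 = -1.0429%
Σ(R_i − R̄_i)(R_m − R̄_m) = 117.0786  ⇒  Cov = 117.0786 / 6 = 19.5131
Σ(R_m − R̄_m)² = 87.8571  ⇒  Var(R_m) = 87.8571 / 6 = 14.6429
β = Cov / Var(R_m) = 19.5131 / 14.6429 = 1.3326
MRP = 11.52% − 4.21% = 7.31%
E(R) = R_f + β × MRP = 4.21% + 1.3326 × 7.31% = 13.95%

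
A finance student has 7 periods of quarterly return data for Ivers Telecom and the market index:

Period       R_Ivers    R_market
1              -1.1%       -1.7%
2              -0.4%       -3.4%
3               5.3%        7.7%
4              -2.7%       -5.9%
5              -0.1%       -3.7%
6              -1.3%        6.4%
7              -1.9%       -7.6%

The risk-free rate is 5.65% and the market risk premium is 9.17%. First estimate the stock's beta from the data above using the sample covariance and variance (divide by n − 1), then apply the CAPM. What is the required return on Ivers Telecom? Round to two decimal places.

Mean R_i = (-1.1 − 0.4 + 5.3 − 2.7 − 0.1 − 1.3 − 1.9) / 7 = -0.3143%
Mean R_m = (-1.7 − 3.4 + 7.7 − 5.9 − 3.7 + 6.4 − 7.6) / 7 = -1.1714%
Σ(R_i − R̄_i)(R_m − R̄_m) = 63.8829  ⇒  Cov = 63.8829 / 6 = 10.6472
Σ(R_m − R̄_m)² = 211.3543  ⇒  Var(R_m) = 211.3543 / 6 = 35.2257
β = Cov / Var(R_m) = 10.6472 / 35.2257 = 0.3023
E(R) = R_f + β × MRP = 5.65% + 0.3023 × 9.17% = 8.42%

8.42%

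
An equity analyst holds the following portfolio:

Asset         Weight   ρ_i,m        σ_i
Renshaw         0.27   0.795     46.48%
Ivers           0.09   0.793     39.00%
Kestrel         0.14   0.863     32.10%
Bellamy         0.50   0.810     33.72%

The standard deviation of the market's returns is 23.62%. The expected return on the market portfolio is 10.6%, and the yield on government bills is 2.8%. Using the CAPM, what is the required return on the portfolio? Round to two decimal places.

12.80%

β_Renshaw = 0.795 × 46.48% / 23.62% = 1.5644
β_Ivers = 0.793 × 39.00% / 23.62% = 1.3094
β_Kestrel = 0.863 × 32.10% / 23.62% = 1.1728
β_Bellamy = 0.810 × 33.72% / 23.62% = 1.1564
β_P = Σ w_i β_i = 0.27×1.5644 + 0.09×1.3094 + 0.14×1.1728 + 0.50×1.1564 = 1.2826
MRP = 10.6% − 2.8% = 7.80%
E(R_P) = R_f + β_P × MRP = 2.8% + 1.2826 × 7.8% = 12.80%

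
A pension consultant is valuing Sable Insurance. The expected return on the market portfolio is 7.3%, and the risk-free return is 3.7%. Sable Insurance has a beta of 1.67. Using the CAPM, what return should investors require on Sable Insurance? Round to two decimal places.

9.71%

Market risk premium = E(R_m) − R_f = 7.3% − 3.7% = 3.60%
E(R) = R_f + β × MRP = 3.7% + 1.67 × 3.6% = 9.71%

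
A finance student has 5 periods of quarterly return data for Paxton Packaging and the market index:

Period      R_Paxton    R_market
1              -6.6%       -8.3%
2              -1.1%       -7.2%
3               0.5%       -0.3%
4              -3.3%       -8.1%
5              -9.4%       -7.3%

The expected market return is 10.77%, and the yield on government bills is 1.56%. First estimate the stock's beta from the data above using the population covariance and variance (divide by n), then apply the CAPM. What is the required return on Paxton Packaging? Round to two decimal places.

8.46%

Mean R_i = (-6.6 − 1.1 + 0.5 − 3.3 − 9.4) / 5 = -3.9800%
Mean R_m = (-8.3 − 7.2 − 0.3 − 8.1 − 7.3) / 5 = -6.2400%
Σ(R_i − R̄_i)(R_m − R̄_m) = 33.7240  ⇒  Cov = 33.7240 / 5 = 6.7448
Σ(R_m − R̄_m)² = 45.0320  ⇒  Var(R_m) = 45.0320 / 5 = 9.0064
β = Cov / Var(R_m) = 6.7448 / 9.0064 = 0.7489
MRP = 10.77% − 1.56% = 9.21%
E(R) = R_f + β × MRP = 1.56% + 0.7489 × 9.21% = 8.46%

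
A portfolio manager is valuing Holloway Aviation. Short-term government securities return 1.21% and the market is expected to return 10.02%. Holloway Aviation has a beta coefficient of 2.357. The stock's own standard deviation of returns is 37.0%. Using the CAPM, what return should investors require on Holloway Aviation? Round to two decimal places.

21.98%

Market risk premium = E(R_m) − R_f = 10.02% − 1.21% = 8.81%
E(R) = R_f + β × MRP = 1.21% + 2.357 × 8.81% = 21.98%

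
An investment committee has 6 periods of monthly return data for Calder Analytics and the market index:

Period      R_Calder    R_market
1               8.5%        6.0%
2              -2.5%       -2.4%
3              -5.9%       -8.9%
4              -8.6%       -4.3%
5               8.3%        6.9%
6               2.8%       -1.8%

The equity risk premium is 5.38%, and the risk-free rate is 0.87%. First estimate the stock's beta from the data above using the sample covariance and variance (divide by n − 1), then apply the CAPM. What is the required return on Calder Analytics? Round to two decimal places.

Mean R_i = (8.5 − 2.5 − 5.9 − 8.6 + 8.3 + 2.8) / 6 = 0.4333%
Mean R_m = (6.0 − 2.4 − 8.9 − 4.3 + 6.9 − 1.8) / 6 = -0.7500%
Σ(R_i − R̄_i)(R_m − R̄_m) = 200.6700  ⇒  Cov = 200.6700 / 5 = 40.1340
Σ(R_m − R̄_m)² = 186.9350  ⇒  Var(R_m) = 186.9350 / 5 = 37.3870
β = Cov / Var(R_m) = 40.1340 / 37.3870 = 1.0735
E(R) = R_f + β × MRP = 0.87% + 1.0735 × 5.38% = 6.65%

6.65%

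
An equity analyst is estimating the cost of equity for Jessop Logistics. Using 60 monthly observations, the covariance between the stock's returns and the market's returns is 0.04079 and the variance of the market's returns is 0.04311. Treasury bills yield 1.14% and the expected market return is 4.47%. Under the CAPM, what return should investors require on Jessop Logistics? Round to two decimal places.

β = Cov(R_i, R_m) / Var(R_m) = 0.04079 / 0.04311 = 0.9462
MRP = 4.47% − 1.14% = 3.33%
E(R) = R_f + β × MRP = 1.14% + 0.9462 × 3.33% = 4.29%

4.29%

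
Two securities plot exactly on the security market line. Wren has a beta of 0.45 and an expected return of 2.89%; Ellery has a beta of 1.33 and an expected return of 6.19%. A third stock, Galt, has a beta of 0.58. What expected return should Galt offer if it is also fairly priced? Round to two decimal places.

MRP (SML slope) = (6.19% − 2.89%) / (1.33 − 0.45) = 3.30% / 0.88 = 3.7500%
R_f (intercept) = 2.89% − 0.45 × 3.7500% = 1.2025%
E(R_Galt) = R_f + β × MRP = 1.2025% + 0.58 × 3.7500% = 3.38%

3.38%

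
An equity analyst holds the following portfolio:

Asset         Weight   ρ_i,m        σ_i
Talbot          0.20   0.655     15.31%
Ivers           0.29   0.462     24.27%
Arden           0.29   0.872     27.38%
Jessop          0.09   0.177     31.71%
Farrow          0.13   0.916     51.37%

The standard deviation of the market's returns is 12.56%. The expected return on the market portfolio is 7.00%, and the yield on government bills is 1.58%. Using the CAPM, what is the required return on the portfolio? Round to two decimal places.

9.69%

β_Talbot = 0.655 × 15.31% / 12.56% = 0.7984
β_Ivers = 0.462 × 24.27% / 12.56% = 0.8927
β_Arden = 0.872 × 27.38% / 12.56% = 1.9009
β_Jessop = 0.177 × 31.71% / 12.56% = 0.4469
β_Farrow = 0.916 × 51.37% / 12.56% = 3.7464
β_P = Σ w_i β_i = 0.20×0.7984 + 0.29×0.8927 + 0.29×1.9009 + 0.09×0.4469 + 0.13×3.7464 = 1.4971
MRP = 7.00% − 1.58% = 5.42%
E(R_P) = R_f + β_P × MRP = 1.58% + 1.4971 × 5.42% = 9.69%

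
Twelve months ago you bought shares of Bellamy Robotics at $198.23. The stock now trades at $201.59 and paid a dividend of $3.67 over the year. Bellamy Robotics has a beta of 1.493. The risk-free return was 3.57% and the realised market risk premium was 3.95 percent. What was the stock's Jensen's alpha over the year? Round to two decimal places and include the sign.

-5.92%

Realised HPR = (P1 + D1 − P0) / P0 = (201.59 + 3.67 − 198.23) / 198.23 = 7.03 / 198.23 = 3.5464%
CAPM required = R_f + β·MRP = 3.57% + 1.493 × 3.95% = 9.46735%
α = realised − required = 3.5464% − 9.46735% = -5.92%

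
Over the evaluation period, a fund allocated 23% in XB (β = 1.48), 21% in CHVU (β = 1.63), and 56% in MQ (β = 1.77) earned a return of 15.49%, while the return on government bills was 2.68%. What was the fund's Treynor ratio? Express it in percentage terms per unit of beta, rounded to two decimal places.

β_P = 0.23×1.48 + 0.21×1.63 + 0.56×1.77 = 1.6739
Treynor = (R_P − R_f) / β_P = (15.49% − 2.68%) / 1.6739 = 12.81% / 1.6739 = 7.65%

7.65%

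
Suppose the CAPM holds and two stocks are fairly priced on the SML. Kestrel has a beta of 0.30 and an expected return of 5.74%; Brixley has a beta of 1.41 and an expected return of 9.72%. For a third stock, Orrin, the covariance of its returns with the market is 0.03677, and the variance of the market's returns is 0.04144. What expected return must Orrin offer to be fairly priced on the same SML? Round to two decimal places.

MRP = (9.72% − 5.74%) / (1.41 − 0.30) = 3.5856%
R_f = 5.74% − 0.30 × 3.5856% = 4.6643%
β_Orrin = Cov / Var(R_m) = 0.03677 / 0.04144 = 0.8873
E(R_Orrin) = R_f + β × MRP = 4.6643% + 0.8873 × 3.5856% = 7.85%

7.85%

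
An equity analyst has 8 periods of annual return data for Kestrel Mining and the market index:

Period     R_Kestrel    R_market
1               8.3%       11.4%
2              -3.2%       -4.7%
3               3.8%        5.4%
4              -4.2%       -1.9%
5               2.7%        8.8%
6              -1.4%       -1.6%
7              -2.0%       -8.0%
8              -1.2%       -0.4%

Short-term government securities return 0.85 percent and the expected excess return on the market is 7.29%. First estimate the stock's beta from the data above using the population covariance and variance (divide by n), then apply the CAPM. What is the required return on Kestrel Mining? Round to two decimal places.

4.91%

Mean R_i = (8.3 − 3.2 + 3.8 − 4.2 + 2.7 − 1.4 − 2.0 − 1.2) / 8 = 0.3500%
Mean R_m = (11.4 − 4.7 + 5.4 − 1.9 + 8.8 − 1.6 − 8.0 − 0.4) / 8 = 1.1250%
Σ(R_i − R̄_i)(R_m − R̄_m) = 177.4900  ⇒  Cov = 177.4900 / 8 = 22.1863
Σ(R_m − R̄_m)² = 318.8550  ⇒  Var(R_m) = 318.8550 / 8 = 39.8569
β = Cov / Var(R_m) = 22.1863 / 39.8569 = 0.5566
E(R) = R_f + β × MRP = 0.85% + 0.5566 × 7.29% = 4.91%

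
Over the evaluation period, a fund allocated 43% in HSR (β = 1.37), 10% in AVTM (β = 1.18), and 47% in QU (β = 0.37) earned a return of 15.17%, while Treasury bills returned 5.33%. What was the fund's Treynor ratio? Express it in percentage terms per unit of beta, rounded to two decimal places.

11.17%

β_P = 0.43×1.37 + 0.10×1.18 + 0.47×0.37 = 0.8810
Treynor = (R_P − R_f) / β_P = (15.17% − 5.33%) / 0.8810 = 9.84% / 0.8810 = 11.17%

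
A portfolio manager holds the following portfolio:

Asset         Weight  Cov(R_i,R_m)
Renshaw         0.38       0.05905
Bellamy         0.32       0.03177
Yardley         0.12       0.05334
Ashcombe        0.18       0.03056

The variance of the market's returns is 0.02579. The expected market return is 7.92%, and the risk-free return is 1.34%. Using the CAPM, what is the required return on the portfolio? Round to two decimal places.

β_Renshaw = 0.05905 / 0.02579 = 2.2896
β_Bellamy = 0.03177 / 0.02579 = 1.2319
β_Yardley = 0.05334 / 0.02579 = 2.0682
β_Ashcombe = 0.03056 / 0.02579 = 1.1850
β_P = Σ w_i β_i = 0.38×2.2896 + 0.32×1.2319 + 0.12×2.0682 + 0.18×1.1850 = 1.7257
MRP = 7.92% − 1.34% = 6.58%
E(R_P) = R_f + β_P × MRP = 1.34% + 1.7257 × 6.58% = 12.70%

12.70%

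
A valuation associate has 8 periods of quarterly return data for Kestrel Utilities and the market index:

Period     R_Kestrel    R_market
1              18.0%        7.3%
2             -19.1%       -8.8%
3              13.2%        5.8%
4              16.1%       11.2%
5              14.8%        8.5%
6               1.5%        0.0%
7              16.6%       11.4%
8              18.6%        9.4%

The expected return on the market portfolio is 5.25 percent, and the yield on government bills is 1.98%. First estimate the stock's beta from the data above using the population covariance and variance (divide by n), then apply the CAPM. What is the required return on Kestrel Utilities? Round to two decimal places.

Mean R_i = (18.0 − 19.1 + 13.2 + 16.1 + 14.8 + 1.5 + 16.6 + 18.6) / 8 = 9.9625%
Mean R_m = (7.3 − 8.8 + 5.8 + 11.2 + 8.5 + 0.0 + 11.4 + 9.4) / 8 = 5.6000%
Σ(R_i − R̄_i)(R_m − R̄_m) = 599.9200  ⇒  Cov = 599.9200 / 8 = 74.9900
Σ(R_m − R̄_m)² = 329.5000  ⇒  Var(R_m) = 329.5000 / 8 = 41.1875
β = Cov / Var(R_m) = 74.9900 / 41.1875 = 1.8207
MRP = 5.25% − 1.98% = 3.27%
E(R) = R_f + β × MRP = 1.98% + 1.8207 × 3.27% = 7.93%

7.93%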